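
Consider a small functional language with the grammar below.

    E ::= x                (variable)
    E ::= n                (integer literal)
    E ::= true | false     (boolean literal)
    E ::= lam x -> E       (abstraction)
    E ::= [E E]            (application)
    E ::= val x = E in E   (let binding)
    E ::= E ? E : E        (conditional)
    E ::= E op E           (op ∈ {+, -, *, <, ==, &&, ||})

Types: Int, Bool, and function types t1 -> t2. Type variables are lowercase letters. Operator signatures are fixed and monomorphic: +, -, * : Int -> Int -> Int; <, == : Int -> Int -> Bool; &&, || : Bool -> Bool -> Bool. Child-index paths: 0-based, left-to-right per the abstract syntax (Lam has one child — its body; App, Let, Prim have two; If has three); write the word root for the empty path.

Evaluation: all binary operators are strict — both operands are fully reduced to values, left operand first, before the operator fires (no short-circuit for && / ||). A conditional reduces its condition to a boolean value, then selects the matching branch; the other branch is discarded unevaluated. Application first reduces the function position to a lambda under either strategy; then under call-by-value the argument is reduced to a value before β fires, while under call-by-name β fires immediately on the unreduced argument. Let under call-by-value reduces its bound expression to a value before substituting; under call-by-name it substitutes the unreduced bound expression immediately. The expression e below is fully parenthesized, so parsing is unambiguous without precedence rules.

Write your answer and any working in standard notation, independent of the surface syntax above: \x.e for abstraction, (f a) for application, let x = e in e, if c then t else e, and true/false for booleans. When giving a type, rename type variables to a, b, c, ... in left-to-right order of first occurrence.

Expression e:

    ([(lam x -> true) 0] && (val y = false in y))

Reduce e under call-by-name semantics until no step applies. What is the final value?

Trace:
step 0: (((\x.true) 0) && (let y = false in y))
step 1: [beta@0] (true && (let y = false in y))
step 2: [let@1] (true && false)
step 3: [delta@root] false

Answer: false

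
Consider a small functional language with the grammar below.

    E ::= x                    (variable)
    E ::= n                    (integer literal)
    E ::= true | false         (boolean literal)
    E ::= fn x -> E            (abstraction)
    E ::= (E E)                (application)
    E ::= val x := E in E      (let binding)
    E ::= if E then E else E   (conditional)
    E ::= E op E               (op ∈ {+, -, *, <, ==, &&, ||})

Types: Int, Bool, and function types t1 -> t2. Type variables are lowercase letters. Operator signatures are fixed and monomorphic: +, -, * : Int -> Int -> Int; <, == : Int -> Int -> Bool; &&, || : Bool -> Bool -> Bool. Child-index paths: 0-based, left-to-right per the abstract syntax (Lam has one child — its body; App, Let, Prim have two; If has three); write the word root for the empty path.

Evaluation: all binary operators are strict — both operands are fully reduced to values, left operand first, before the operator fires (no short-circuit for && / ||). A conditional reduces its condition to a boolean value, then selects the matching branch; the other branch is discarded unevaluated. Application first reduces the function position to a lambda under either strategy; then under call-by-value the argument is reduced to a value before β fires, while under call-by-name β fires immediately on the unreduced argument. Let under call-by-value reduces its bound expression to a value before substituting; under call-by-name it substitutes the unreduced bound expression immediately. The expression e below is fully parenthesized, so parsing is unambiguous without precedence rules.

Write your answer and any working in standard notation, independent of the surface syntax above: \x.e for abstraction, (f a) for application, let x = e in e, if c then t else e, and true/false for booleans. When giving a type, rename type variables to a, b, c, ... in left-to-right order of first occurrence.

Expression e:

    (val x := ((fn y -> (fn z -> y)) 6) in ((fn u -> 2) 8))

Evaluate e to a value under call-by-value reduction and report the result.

Answer: 2

Trace:
step 0: (let x = ((\y.(\z.y)) 6) in ((\u.2) 8))
step 1: [beta@0] (let x = (\z.6) in ((\u.2) 8))
step 2: [let@root] ((\u.2) 8)
step 3: [beta@root] 2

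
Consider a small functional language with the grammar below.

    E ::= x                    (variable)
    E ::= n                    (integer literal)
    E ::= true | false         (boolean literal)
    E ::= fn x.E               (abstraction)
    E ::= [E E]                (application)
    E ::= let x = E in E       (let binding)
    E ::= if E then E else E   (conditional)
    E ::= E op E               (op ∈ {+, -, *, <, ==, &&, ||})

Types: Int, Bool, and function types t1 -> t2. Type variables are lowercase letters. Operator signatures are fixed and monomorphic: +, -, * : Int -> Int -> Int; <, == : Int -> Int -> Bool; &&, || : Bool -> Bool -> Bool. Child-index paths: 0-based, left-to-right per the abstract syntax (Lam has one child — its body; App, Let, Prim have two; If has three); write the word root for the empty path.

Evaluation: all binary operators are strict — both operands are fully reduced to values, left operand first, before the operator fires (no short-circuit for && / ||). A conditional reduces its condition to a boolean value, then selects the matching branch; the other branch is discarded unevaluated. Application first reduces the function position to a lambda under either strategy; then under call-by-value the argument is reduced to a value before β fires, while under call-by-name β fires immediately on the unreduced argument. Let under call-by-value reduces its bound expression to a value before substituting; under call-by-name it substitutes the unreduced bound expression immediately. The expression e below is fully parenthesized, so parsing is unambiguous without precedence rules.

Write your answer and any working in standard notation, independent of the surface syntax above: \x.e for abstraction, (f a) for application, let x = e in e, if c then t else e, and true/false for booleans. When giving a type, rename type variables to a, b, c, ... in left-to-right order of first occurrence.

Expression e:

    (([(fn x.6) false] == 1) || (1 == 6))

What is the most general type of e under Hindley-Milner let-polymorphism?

Answer: Bool

Working:
\x._ : a -> Int
  unify a -> Int ~ Bool -> b
  unify a ~ Bool
  unify Int ~ b
_ _ : Int
  unify Int ~ Int
  unify Int ~ Int
  unify Bool ~ Bool
  unify Int ~ Int
  unify Int ~ Int
  unify Bool ~ Bool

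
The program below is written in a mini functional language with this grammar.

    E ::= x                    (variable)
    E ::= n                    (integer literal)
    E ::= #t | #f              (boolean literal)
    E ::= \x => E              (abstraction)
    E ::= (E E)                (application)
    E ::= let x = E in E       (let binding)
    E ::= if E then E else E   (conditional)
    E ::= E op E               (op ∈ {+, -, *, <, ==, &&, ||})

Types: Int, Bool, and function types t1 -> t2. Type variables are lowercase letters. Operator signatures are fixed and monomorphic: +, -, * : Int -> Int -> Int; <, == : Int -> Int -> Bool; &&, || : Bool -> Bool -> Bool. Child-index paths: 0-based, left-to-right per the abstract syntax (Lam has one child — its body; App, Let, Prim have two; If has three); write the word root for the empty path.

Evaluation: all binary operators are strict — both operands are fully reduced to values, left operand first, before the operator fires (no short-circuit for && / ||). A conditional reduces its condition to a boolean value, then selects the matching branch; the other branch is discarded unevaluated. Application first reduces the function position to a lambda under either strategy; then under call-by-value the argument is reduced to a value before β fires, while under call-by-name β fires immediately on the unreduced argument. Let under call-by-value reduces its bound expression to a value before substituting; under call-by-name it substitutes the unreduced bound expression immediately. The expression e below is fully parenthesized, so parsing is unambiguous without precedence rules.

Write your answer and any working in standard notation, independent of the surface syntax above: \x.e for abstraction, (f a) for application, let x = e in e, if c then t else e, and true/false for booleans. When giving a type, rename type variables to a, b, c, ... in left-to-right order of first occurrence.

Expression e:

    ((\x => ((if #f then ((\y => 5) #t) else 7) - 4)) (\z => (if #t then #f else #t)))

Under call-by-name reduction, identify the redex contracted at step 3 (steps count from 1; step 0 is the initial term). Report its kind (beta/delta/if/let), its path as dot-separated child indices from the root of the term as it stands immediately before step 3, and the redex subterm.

Working:
step 0: ((\x.((if false then ((\y.5) true) else 7) - 4)) (\z.(if true then false else true)))
step 1: [beta@root] ((if false then ((\y.5) true) else 7) - 4)
step 2: [if@0] (7 - 4)
step 3: [delta@root] 3

Answer: delta at root : (7 - 4)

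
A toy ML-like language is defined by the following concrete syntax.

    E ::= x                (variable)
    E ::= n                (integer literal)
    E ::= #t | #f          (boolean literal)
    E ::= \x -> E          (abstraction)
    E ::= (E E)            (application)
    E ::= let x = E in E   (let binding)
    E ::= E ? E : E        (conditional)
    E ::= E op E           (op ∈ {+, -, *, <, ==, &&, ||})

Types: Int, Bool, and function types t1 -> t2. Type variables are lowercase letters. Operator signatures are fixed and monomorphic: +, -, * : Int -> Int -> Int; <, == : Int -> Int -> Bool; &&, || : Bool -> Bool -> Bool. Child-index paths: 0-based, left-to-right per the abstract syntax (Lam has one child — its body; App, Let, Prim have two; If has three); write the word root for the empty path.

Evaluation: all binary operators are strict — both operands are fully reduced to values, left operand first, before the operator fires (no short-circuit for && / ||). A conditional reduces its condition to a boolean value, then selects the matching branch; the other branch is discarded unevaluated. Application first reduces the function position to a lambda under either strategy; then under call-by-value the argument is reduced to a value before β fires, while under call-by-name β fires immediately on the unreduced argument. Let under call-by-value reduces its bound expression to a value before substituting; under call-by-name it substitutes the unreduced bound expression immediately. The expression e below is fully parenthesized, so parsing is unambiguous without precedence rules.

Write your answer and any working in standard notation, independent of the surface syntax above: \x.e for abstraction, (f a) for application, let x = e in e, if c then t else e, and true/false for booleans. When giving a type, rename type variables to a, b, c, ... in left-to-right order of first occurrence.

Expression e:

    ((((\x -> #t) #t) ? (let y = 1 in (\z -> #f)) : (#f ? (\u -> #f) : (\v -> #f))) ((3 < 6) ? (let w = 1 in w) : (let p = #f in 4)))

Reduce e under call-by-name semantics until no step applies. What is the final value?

Working:
step 0: ((if ((\x.true) true) then (let y = 1 in (\z.false)) else (if false then (\u.false) else (\v.false))) (if (3 < 6) then (let w = 1 in w) else (let p = false in 4)))
step 1: [beta@0.0] ((if true then (let y = 1 in (\z.false)) else (if false then (\u.false) else (\v.false))) (if (3 < 6) then (let w = 1 in w) else (let p = false in 4)))
step 2: [if@0] ((let y = 1 in (\z.false)) (if (3 < 6) then (let w = 1 in w) else (let p = false in 4)))
step 3: [let@0] ((\z.false) (if (3 < 6) then (let w = 1 in w) else (let p = false in 4)))
step 4: [beta@root] false

Answer: false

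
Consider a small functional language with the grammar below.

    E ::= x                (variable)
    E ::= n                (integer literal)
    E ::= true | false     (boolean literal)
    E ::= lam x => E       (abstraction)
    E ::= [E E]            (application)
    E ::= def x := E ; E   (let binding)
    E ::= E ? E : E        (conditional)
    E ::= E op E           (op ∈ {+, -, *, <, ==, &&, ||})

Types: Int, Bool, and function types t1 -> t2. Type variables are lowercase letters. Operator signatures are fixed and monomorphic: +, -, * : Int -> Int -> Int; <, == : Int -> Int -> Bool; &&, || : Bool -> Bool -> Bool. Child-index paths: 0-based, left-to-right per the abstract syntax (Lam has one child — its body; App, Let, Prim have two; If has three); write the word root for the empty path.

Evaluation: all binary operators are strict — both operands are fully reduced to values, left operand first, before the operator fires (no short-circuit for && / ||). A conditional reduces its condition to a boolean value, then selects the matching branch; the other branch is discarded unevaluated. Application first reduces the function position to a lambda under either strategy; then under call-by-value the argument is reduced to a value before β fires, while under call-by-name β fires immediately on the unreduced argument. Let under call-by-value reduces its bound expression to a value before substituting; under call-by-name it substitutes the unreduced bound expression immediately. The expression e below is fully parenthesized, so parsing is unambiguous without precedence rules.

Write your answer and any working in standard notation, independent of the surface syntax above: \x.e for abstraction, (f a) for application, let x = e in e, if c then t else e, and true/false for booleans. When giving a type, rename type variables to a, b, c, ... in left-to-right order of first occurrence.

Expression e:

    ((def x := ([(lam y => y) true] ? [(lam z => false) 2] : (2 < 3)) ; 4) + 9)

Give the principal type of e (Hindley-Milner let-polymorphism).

Derivation:
y : a
\y._ : a -> a
  unify a -> a ~ Bool -> b
  unify a ~ Bool
  unify Bool ~ b
_ _ : Bool
  unify Bool ~ Bool
\z._ : c -> Bool
  unify c -> Bool ~ Int -> d
  unify c ~ Int
  unify Bool ~ d
_ _ : Bool
  unify Int ~ Int
  unify Int ~ Int
  unify Bool ~ Bool
let x : Bool
  unify Int ~ Int
  unify Int ~ Int

Answer: Int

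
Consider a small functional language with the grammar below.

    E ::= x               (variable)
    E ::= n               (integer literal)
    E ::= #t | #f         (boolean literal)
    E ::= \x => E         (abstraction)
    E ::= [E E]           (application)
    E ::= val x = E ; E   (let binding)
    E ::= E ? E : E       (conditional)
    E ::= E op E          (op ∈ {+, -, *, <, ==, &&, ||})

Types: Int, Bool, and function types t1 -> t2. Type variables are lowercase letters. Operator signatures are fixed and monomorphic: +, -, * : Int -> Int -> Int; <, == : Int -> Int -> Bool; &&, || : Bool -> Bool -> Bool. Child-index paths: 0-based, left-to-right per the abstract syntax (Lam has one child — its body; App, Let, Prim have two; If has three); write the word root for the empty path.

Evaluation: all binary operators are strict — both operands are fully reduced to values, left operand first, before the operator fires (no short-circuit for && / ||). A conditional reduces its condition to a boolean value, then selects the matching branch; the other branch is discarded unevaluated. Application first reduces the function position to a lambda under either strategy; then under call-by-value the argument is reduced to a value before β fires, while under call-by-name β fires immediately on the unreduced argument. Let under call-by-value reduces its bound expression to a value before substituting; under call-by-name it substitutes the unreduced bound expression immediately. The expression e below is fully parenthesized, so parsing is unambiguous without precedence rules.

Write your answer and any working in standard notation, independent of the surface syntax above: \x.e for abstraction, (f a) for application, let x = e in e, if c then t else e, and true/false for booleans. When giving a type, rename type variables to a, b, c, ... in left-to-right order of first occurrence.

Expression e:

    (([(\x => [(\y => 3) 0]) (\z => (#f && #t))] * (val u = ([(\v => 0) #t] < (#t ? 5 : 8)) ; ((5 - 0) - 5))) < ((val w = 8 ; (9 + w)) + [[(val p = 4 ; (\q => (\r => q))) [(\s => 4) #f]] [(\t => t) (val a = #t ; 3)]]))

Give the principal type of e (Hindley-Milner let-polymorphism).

Working:
\y._ : b -> Int
  unify b -> Int ~ Int -> c
  unify b ~ Int
  unify Int ~ c
_ _ : Int
\x._ : a -> Int
  unify Bool ~ Bool
  unify Bool ~ Bool
\z._ : d -> Bool
  unify a -> Int ~ (d -> Bool) -> e
  unify a ~ d -> Bool
  unify Int ~ e
_ _ : Int
  unify Int ~ Int
\v._ : f -> Int
  unify f -> Int ~ Bool -> g
  unify f ~ Bool
  unify Int ~ g
_ _ : Int
  unify Int ~ Int
  unify Bool ~ Bool
  unify Int ~ Int
  unify Int ~ Int
let u : Bool
  unify Int ~ Int
  unify Int ~ Int
  unify Int ~ Int
  unify Int ~ Int
  unify Int ~ Int
  unify Int ~ Int
let w : Int
  unify Int ~ Int
w : Int
  unify Int ~ Int
  unify Int ~ Int
let p : Int
q : h
\r._ : i -> h
\q._ : h -> i -> h
\s._ : j -> Int
  unify j -> Int ~ Bool -> k
  unify j ~ Bool
  unify Int ~ k
_ _ : Int
  unify h -> i -> h ~ Int -> l
  unify h ~ Int
  unify i -> Int ~ l
_ _ : i -> Int
t : m
\t._ : m -> m
let a : Bool
  unify m -> m ~ Int -> n
  unify m ~ Int
  unify Int ~ n
_ _ : Int
  unify i -> Int ~ Int -> o
  unify i ~ Int
  unify Int ~ o
_ _ : Int
  unify Int ~ Int
  unify Int ~ Int

Answer: Bool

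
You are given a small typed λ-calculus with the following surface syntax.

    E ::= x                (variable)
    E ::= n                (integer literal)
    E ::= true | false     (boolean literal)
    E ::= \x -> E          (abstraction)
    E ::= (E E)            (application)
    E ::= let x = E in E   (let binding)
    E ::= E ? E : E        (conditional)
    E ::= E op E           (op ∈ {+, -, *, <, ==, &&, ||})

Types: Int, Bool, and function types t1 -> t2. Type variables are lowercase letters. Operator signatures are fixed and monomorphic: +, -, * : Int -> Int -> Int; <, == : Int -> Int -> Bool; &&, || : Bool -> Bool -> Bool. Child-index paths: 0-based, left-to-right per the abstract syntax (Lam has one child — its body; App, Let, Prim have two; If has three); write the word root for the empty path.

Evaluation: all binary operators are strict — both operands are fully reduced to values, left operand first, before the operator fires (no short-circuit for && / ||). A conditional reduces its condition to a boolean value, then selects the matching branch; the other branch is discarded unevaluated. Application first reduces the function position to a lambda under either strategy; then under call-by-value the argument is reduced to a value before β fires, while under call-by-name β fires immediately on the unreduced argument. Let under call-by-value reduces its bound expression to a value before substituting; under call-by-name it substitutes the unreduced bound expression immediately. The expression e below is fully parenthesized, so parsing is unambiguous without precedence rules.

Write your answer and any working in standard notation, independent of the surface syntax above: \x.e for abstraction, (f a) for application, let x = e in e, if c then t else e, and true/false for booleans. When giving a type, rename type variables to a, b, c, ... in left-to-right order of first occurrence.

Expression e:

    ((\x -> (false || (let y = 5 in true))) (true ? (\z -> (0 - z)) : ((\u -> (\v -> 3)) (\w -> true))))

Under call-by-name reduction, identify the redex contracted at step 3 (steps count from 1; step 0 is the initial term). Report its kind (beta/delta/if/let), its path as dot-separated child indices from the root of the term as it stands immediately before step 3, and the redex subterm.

Answer: delta at root : (false || true)

Derivation:
step 0: ((\x.(false || (let y = 5 in true))) (if true then (\z.(0 - z)) else ((\u.(\v.3)) (\w.true))))
step 1: [beta@root] (false || (let y = 5 in true))
step 2: [let@1] (false || true)
step 3: [delta@root] true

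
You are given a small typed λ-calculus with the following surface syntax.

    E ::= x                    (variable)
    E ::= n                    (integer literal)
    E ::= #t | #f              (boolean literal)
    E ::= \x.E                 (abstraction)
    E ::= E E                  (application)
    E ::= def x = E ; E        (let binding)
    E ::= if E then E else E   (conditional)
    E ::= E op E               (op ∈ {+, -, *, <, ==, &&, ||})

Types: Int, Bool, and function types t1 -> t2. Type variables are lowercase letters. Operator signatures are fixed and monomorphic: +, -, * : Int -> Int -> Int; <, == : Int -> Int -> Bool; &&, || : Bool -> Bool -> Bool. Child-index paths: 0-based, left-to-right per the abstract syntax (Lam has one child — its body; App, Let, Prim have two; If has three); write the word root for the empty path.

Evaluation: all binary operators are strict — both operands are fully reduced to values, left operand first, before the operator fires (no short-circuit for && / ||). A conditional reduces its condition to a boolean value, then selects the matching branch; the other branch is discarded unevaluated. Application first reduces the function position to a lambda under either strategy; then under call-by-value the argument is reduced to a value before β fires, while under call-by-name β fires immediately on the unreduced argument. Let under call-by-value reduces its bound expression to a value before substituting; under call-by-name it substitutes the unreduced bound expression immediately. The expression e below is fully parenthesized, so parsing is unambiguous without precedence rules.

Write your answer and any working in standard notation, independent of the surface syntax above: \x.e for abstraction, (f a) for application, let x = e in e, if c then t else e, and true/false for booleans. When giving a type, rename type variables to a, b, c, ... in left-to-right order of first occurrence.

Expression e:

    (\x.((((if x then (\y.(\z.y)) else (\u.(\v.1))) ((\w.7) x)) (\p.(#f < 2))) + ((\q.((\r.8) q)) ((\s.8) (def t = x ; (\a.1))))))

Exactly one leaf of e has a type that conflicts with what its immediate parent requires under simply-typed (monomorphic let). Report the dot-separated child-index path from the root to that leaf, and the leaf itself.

Answer: 0.0.1.0.0 : false

Working:
x : a
  unify a ~ Bool
y : b
\z._ : c -> b
\y._ : b -> c -> b
\v._ : e -> Int
\u._ : d -> e -> Int
  unify b -> c -> b ~ d -> e -> Int
  unify b ~ d
  unify c -> d ~ e -> Int
  unify c ~ e
  unify d ~ Int
\w._ : f -> Int
x : Bool
  unify f -> Int ~ Bool -> g
  unify f ~ Bool
  unify Int ~ g
_ _ : Int
  unify Int -> e -> Int ~ Int -> h
  unify Int ~ Int
  unify e -> Int ~ h
_ _ : e -> Int
  unify Bool ~ Int
  FAIL: mismatch Bool ~ Int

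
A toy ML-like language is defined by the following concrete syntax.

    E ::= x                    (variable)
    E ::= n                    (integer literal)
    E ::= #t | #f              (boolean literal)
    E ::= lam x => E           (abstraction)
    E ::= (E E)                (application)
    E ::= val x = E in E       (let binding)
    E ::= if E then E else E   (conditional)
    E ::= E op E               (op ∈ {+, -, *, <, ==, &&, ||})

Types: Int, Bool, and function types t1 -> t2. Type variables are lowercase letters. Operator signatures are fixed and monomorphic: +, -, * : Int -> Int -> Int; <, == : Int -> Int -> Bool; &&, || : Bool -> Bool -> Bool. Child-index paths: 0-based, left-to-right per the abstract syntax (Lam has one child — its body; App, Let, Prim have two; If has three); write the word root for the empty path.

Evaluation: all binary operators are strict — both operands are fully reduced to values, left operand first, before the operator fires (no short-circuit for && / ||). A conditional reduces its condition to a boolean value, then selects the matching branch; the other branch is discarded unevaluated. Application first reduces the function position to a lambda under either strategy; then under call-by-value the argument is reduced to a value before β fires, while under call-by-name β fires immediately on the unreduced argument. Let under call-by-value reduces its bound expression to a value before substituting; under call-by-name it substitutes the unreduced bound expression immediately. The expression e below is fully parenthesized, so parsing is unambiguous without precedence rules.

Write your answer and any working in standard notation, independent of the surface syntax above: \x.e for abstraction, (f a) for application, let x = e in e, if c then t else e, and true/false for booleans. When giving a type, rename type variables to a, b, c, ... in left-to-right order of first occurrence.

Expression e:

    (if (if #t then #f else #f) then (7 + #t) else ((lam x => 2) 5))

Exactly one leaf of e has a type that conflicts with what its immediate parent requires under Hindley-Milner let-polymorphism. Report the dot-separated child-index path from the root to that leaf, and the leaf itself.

Answer: 1.1 : true

Trace:
  unify Bool ~ Bool
  unify Bool ~ Bool
  unify Bool ~ Bool
  unify Int ~ Int
  unify Bool ~ Int
  FAIL: mismatch Bool ~ Int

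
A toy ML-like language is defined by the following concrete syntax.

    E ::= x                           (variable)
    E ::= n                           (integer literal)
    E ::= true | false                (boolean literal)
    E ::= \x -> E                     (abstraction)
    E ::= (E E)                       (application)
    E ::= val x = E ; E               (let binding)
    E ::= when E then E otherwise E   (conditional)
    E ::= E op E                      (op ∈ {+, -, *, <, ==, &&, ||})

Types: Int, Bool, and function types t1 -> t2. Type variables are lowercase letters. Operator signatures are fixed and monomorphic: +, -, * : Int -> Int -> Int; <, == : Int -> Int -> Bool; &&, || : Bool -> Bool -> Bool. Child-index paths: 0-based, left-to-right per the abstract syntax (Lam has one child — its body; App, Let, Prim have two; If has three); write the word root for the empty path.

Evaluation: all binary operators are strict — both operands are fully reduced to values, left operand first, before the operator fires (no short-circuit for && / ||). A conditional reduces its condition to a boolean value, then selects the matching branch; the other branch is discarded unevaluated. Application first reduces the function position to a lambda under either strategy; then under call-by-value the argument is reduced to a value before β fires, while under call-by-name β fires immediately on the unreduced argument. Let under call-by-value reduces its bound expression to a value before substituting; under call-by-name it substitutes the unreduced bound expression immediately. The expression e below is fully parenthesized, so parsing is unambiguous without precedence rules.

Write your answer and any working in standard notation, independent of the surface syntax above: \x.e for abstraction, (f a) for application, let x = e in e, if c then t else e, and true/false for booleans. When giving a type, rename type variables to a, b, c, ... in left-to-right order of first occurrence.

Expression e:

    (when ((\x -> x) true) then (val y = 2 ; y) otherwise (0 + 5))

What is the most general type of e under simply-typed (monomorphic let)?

Working:
x : a
\x._ : a -> a
  unify a -> a ~ Bool -> b
  unify a ~ Bool
  unify Bool ~ b
_ _ : Bool
  unify Bool ~ Bool
let y : Int
y : Int
  unify Int ~ Int
  unify Int ~ Int
  unify Int ~ Int

Answer: Int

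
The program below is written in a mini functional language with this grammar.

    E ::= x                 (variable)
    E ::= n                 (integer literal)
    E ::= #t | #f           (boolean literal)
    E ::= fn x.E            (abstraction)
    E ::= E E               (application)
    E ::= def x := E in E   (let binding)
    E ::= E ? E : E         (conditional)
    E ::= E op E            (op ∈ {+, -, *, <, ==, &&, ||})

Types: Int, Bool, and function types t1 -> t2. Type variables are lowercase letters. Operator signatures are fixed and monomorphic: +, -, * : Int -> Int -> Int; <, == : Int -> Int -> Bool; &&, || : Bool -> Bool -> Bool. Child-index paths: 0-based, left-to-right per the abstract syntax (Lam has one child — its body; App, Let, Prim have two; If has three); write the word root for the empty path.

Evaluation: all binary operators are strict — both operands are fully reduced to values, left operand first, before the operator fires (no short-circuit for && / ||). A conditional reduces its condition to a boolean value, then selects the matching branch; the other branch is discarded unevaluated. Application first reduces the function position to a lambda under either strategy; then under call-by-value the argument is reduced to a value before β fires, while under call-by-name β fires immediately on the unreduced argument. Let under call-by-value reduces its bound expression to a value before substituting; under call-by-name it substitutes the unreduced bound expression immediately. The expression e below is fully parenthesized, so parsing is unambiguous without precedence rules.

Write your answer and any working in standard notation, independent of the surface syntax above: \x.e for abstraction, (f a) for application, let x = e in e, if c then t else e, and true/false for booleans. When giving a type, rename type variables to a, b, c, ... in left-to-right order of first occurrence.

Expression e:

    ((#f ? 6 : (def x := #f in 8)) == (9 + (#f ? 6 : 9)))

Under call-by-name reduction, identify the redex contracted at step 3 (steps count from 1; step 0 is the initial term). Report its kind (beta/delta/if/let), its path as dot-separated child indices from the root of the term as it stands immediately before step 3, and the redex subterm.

Answer: if at 1.1 : (if false then 6 else 9)

Working:
step 0: ((if false then 6 else (let x = false in 8)) == (9 + (if false then 6 else 9)))
step 1: [if@0] ((let x = false in 8) == (9 + (if false then 6 else 9)))
step 2: [let@0] (8 == (9 + (if false then 6 else 9)))
step 3: [if@1.1] (8 == (9 + 9))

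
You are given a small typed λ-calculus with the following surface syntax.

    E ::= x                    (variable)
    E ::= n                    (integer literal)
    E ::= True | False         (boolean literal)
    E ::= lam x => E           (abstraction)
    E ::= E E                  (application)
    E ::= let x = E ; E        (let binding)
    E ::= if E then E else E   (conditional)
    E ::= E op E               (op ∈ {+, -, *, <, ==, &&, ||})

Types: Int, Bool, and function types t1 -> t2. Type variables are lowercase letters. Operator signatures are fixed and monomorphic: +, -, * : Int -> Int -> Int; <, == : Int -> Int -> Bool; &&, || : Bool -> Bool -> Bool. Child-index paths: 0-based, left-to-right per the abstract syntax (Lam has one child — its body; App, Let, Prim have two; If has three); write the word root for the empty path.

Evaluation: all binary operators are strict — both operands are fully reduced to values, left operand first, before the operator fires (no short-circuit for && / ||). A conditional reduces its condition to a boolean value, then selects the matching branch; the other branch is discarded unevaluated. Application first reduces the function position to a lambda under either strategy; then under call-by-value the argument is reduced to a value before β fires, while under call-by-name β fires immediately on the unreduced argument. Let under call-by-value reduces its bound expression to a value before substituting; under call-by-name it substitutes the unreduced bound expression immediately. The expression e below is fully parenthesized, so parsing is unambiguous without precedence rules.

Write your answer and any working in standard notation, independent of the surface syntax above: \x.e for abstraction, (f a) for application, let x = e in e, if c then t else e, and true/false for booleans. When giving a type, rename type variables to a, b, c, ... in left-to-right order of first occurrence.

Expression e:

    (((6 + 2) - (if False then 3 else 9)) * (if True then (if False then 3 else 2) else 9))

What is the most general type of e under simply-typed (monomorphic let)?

Answer: Int

Derivation:
  unify Int ~ Int
  unify Int ~ Int
  unify Int ~ Int
  unify Bool ~ Bool
  unify Int ~ Int
  unify Int ~ Int
  unify Int ~ Int
  unify Bool ~ Bool
  unify Bool ~ Bool
  unify Int ~ Int
  unify Int ~ Int
  unify Int ~ Int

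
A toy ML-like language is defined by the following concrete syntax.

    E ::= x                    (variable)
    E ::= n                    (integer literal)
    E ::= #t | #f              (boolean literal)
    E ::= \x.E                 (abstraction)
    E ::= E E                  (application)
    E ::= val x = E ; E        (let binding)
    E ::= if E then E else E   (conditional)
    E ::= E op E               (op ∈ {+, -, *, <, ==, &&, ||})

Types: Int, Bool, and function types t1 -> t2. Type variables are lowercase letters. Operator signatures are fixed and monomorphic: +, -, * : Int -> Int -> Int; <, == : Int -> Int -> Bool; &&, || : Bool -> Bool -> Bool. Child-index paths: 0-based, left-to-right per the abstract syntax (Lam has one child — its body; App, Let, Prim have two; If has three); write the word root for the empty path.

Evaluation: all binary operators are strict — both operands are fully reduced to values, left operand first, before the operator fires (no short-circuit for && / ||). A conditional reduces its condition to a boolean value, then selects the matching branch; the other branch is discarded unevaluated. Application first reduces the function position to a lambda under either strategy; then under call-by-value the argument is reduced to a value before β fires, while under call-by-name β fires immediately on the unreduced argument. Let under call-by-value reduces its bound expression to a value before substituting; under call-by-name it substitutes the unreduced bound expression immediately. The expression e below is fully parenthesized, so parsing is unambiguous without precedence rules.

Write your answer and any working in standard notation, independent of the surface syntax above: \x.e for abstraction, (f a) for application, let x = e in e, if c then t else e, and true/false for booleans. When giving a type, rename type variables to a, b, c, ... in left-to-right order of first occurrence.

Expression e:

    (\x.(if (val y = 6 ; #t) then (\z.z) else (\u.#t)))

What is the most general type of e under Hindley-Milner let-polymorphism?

Working:
let y : Int
  unify Bool ~ Bool
z : b
\z._ : b -> b
\u._ : c -> Bool
  unify b -> b ~ c -> Bool
  unify b ~ c
  unify c ~ Bool
\x._ : a -> Bool -> Bool

Answer: a -> Bool -> Bool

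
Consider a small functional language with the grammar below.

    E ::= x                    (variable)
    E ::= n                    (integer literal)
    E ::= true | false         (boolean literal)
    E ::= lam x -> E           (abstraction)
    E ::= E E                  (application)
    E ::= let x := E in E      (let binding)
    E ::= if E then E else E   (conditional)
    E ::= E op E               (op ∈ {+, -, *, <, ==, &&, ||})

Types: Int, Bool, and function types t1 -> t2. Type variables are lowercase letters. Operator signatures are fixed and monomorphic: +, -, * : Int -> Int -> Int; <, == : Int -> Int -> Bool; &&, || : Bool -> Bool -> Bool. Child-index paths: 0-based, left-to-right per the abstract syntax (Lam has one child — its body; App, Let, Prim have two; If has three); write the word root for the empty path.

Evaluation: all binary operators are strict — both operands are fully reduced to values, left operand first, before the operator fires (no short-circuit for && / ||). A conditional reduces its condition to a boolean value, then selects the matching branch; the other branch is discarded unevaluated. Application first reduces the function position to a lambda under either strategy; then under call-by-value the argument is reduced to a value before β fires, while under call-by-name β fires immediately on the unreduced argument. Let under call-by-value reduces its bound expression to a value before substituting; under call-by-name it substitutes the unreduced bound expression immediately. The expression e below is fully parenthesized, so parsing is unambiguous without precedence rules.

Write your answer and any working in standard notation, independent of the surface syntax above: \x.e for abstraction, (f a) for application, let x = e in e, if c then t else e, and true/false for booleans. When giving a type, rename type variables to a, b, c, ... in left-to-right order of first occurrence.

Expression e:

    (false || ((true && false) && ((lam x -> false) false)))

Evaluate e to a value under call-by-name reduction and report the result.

Working:
step 0: (false || ((true && false) && ((\x.false) false)))
step 1: [delta@1.0] (false || (false && ((\x.false) false)))
step 2: [beta@1.1] (false || (false && false))
step 3: [delta@1] (false || false)
step 4: [delta@root] false

Answer: false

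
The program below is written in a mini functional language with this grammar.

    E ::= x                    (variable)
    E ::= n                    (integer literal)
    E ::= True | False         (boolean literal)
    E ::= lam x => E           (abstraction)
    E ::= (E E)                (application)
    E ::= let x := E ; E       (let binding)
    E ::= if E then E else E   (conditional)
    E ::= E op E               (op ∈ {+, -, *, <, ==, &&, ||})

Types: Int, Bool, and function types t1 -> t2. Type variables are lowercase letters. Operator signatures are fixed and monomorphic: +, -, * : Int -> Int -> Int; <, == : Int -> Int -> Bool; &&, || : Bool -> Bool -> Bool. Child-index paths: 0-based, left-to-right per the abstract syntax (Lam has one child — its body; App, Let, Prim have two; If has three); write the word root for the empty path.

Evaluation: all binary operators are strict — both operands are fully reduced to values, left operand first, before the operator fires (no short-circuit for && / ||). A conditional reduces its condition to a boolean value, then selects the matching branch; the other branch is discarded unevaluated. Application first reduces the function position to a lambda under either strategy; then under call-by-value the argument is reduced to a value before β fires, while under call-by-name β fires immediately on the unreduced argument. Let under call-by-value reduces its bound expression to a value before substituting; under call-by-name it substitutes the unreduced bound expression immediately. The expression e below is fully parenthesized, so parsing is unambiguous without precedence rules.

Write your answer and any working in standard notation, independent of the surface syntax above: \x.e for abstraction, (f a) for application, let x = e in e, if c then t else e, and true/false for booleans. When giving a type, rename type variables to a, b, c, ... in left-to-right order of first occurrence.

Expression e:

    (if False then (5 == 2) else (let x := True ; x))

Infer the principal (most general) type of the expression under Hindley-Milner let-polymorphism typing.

Trace:
  unify Bool ~ Bool
  unify Int ~ Int
  unify Int ~ Int
let x : Bool
x : Bool
  unify Bool ~ Bool

Answer: Bool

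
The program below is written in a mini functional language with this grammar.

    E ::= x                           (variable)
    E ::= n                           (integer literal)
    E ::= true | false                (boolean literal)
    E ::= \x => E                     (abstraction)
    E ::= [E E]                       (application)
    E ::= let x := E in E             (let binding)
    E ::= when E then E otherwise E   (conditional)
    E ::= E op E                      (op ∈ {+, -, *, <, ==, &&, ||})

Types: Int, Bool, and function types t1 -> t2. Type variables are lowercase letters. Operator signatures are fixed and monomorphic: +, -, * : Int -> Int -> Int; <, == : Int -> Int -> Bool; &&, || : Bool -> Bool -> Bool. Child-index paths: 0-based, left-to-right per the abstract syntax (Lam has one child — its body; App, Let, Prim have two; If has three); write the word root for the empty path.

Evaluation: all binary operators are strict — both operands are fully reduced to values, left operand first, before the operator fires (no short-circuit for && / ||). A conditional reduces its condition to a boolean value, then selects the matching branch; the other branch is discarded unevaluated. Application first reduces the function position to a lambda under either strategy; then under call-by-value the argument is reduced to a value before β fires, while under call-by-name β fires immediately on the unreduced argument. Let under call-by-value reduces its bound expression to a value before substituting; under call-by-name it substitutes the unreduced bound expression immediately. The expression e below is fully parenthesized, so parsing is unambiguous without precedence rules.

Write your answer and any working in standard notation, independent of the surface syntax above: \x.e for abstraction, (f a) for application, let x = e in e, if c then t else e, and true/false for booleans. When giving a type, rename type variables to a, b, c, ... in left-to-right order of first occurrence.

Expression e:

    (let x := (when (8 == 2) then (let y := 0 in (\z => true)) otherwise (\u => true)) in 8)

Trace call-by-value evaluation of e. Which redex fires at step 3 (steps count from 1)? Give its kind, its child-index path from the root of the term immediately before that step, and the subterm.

Derivation:
step 0: (let x = (if (8 == 2) then (let y = 0 in (\z.true)) else (\u.true)) in 8)
step 1: [delta@0.0] (let x = (if false then (let y = 0 in (\z.true)) else (\u.true)) in 8)
step 2: [if@0] (let x = (\u.true) in 8)
step 3: [let@root] 8

Answer: let at root : (let x = (\u.true) in 8)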